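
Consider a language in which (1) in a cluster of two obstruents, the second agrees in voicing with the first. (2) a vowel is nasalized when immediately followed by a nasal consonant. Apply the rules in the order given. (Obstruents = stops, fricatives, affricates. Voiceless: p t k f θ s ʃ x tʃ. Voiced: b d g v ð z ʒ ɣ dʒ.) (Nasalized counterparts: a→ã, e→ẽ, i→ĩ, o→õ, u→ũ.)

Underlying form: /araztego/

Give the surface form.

Rule 1: /t/ after /z/ (voiced) → [d]
After rule 1: arazdego
Rule 2: no segment meets the rule's conditions; no change.

[arazdego]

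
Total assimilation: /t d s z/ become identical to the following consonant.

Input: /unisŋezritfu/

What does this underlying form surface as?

[uniŋŋerriffu]

/s/ before /ŋ/ → [ŋ] (total assimilation)
/z/ before /r/ → [r] (total assimilation)
/t/ before /f/ → [f] (total assimilation)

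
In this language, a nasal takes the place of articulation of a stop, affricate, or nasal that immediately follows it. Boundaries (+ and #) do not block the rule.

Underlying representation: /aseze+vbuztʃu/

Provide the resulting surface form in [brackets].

[aseze+vbuztʃu]

no segment meets the rule's conditions; no change.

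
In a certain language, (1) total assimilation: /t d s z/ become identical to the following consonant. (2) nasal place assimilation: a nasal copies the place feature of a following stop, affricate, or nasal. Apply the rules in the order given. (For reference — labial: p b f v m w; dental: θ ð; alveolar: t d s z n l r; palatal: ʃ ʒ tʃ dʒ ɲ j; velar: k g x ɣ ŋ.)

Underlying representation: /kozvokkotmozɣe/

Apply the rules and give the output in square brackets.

Rule 1: /z/ before /v/ → [v] (total assimilation)
Rule 1: /t/ before /m/ → [m] (total assimilation)
Rule 1: /z/ before /ɣ/ → [ɣ] (total assimilation)
After rule 1: kovvokkommoɣɣe
Rule 2: no segment meets the rule's conditions; no change.

[kovvokkommoɣɣe]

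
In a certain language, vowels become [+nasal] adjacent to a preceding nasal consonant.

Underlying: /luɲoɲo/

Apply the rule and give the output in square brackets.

[luɲõɲõ]

/o/ after nasal /ɲ/ → [õ]
/o/ after nasal /ɲ/ → [õ]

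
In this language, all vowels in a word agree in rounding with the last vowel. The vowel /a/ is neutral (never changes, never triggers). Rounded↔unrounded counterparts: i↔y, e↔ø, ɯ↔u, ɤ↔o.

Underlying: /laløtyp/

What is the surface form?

[laløtyp]

no segment meets the rule's conditions; no change.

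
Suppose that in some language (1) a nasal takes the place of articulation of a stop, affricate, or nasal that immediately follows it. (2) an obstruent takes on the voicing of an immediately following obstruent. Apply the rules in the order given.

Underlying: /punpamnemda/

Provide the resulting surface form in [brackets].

Rule 1: /n/ before /p/ (labial) → [m]
Rule 1: /m/ before /n/ (alveolar) → [n]
Rule 1: /m/ before /d/ (alveolar) → [n]
After rule 1: pumpannenda
Rule 2: no segment meets the rule's conditions; no change.

[pumpannenda]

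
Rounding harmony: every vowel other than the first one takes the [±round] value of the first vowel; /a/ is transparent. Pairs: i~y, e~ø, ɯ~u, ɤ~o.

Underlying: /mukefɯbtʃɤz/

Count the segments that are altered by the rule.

3

/e/ harmonizes with /u/ ([+round]) → [ø]
/ɯ/ harmonizes with /u/ ([+round]) → [u]
/ɤ/ harmonizes with /u/ ([+round]) → [o]
3 segments change.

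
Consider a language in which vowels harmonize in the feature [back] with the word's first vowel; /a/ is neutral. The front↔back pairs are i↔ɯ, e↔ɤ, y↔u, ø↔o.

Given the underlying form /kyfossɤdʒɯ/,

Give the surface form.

/o/ harmonizes with /y/ ([-back]) → [ø]
/ɤ/ harmonizes with /y/ ([-back]) → [e]
/ɯ/ harmonizes with /y/ ([-back]) → [i]

[kyføssedʒi]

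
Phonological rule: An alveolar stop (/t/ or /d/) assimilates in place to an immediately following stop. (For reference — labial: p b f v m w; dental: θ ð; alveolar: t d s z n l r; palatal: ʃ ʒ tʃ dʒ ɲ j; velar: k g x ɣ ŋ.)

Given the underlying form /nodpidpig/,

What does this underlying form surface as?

[nobpibpig]

/d/ before /p/ (labial) → [b]
/d/ before /p/ (labial) → [b]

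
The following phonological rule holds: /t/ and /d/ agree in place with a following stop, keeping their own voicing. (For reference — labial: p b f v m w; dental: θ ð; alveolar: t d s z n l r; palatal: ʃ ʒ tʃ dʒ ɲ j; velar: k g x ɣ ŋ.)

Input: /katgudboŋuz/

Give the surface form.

[kakgubboŋuz]

/t/ before /g/ (velar) → [k]
/d/ before /b/ (labial) → [b]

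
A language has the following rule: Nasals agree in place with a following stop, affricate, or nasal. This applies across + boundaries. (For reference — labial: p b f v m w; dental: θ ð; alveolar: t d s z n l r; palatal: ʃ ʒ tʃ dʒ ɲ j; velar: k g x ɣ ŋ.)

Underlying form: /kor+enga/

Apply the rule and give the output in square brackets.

[kor+eŋga]

/n/ before /g/ (velar) → [ŋ]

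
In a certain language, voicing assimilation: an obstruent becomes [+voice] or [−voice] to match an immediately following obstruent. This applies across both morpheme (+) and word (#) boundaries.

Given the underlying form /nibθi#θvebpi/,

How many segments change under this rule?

3

/b/ before /θ/ (voiceless) → [p]
/θ/ before /v/ (voiced) → [ð]
/b/ before /p/ (voiceless) → [p]
3 segments change.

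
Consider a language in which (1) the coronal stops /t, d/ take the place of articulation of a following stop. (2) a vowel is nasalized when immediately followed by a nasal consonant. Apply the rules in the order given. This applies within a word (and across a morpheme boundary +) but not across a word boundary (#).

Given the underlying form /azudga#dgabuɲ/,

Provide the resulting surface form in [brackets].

Rule 1: /d/ before /g/ (velar) → [g]
Rule 1: /d/ before /g/ (velar) → [g]
After rule 1: azugga#ggabuɲ
Rule 2: /u/ before nasal /ɲ/ → [ũ]

[azugga#ggabũɲ]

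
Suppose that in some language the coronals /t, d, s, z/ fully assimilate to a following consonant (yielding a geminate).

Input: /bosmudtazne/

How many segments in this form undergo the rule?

/s/ before /m/ → [m] (total assimilation)
/d/ before /t/ → [t] (total assimilation)
/z/ before /n/ → [n] (total assimilation)
3 segments change.

3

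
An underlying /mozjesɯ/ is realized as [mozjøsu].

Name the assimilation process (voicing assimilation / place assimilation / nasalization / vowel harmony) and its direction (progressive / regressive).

/e/→[ø] /ɯ/→[u].
Vowels agree with the first vowel, so the harmony is progressive.

vowel harmony, progressive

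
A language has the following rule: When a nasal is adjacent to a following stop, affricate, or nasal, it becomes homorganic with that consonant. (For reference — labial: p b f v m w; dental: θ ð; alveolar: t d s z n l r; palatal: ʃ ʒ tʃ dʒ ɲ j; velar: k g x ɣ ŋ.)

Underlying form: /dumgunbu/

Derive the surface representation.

[duŋgumbu]

/m/ before /g/ (velar) → [ŋ]
/n/ before /b/ (labial) → [m]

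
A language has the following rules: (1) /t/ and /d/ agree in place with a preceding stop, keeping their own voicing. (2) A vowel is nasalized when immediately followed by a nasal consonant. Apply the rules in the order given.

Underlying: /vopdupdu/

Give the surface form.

Rule 1: /d/ after /p/ (labial) → [b]
Rule 1: /d/ after /p/ (labial) → [b]
After rule 1: vopbupbu
Rule 2: no segment meets the rule's conditions; no change.

[vopbupbu]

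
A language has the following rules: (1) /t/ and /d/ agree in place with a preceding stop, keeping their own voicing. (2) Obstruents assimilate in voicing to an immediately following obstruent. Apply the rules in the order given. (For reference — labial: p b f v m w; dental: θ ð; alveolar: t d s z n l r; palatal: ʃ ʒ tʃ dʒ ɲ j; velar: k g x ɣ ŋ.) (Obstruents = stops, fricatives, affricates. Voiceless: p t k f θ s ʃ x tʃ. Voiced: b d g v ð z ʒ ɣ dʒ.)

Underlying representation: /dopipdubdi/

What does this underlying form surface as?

[dopibbubbi]

Rule 1: /d/ after /p/ (labial) → [b]
Rule 1: /d/ after /b/ (labial) → [b]
After rule 1: dopipbubbi
Rule 2: /p/ before /b/ (voiced) → [b]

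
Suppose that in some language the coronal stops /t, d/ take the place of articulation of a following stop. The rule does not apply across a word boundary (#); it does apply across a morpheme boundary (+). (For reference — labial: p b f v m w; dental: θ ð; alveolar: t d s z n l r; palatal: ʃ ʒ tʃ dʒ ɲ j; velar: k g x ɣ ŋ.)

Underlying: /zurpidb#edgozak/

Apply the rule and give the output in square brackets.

/d/ before /b/ (labial) → [b]
/d/ before /g/ (velar) → [g]

[zurpibb#eggozak]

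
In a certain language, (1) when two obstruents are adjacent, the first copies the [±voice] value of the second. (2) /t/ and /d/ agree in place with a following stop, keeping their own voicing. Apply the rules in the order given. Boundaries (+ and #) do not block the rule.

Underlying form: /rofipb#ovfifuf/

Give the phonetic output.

Rule 1: /p/ before /b/ (voiced) → [b]
Rule 1: /v/ before /f/ (voiceless) → [f]
After rule 1: rofibb#offifuf
Rule 2: no segment meets the rule's conditions; no change.

[rofibb#offifuf]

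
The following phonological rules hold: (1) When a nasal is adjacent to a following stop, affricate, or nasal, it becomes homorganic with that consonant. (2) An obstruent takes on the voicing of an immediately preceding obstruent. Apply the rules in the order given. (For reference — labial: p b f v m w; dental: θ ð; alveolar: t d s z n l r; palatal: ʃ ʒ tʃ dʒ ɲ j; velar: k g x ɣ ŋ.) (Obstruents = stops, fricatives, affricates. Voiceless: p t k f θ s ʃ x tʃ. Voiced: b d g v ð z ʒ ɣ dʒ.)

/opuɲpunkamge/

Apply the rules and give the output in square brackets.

[opumpuŋkaŋge]

Rule 1: /ɲ/ before /p/ (labial) → [m]
Rule 1: /n/ before /k/ (velar) → [ŋ]
Rule 1: /m/ before /g/ (velar) → [ŋ]
After rule 1: opumpuŋkaŋge
Rule 2: no segment meets the rule's conditions; no change.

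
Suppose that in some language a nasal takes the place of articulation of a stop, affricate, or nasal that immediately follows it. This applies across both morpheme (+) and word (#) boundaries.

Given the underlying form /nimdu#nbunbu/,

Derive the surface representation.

/m/ before /d/ (alveolar) → [n]
/n/ before /b/ (labial) → [m]
/n/ before /b/ (labial) → [m]

[nindu#mbumbu]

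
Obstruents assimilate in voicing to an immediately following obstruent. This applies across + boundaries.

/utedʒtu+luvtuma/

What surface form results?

/dʒ/ before /t/ (voiceless) → [tʃ]
/v/ before /t/ (voiceless) → [f]

[utetʃtu+luftuma]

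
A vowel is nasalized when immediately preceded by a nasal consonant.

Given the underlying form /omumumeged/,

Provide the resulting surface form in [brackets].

[omũmũmẽged]

/u/ after nasal /m/ → [ũ]
/u/ after nasal /m/ → [ũ]
/e/ after nasal /m/ → [ẽ]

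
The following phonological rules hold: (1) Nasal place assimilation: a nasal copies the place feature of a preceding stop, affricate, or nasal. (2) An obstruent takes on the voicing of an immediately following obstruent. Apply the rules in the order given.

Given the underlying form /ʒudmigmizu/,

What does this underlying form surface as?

Rule 1: /m/ after /d/ (alveolar) → [n]
Rule 1: /m/ after /g/ (velar) → [ŋ]
After rule 1: ʒudnigŋizu
Rule 2: no segment meets the rule's conditions; no change.

[ʒudnigŋizu]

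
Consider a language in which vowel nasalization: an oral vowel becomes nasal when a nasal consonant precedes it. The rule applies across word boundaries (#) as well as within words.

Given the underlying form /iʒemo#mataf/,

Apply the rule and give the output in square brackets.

[iʒemõ#mãtaf]

/o/ after nasal /m/ → [õ]
/a/ after nasal /m/ → [ã]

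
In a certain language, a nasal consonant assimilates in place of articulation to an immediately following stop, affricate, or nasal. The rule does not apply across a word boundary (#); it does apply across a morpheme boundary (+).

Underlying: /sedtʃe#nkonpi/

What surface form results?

/n/ before /k/ (velar) → [ŋ]
/n/ before /p/ (labial) → [m]

[sedtʃe#ŋkompi]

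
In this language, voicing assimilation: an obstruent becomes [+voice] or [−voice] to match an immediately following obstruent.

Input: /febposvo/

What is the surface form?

[feppozvo]

/b/ before /p/ (voiceless) → [p]
/s/ before /v/ (voiced) → [z]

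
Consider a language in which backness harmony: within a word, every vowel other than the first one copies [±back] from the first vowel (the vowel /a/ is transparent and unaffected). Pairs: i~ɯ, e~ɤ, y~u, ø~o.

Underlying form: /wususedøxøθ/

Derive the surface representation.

[wususɤdoxoθ]

/e/ harmonizes with /u/ ([+back]) → [ɤ]
/ø/ harmonizes with /u/ ([+back]) → [o]
/ø/ harmonizes with /u/ ([+back]) → [o]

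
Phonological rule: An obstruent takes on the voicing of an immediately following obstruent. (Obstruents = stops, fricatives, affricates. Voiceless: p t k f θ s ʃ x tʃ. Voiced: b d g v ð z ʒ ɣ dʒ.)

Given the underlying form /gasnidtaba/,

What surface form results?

/d/ before /t/ (voiceless) → [t]

[gasnittaba]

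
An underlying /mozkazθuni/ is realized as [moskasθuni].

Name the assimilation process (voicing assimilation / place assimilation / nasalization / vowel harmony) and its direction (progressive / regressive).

/z/→[s] /z/→[s].
Each target copies a feature from the following segment, so the direction is regressive.

voicing assimilation, regressive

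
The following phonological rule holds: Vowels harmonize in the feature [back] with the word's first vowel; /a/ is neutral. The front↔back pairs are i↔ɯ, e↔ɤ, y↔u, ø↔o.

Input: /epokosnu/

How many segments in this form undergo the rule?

/o/ harmonizes with /e/ ([-back]) → [ø]
/o/ harmonizes with /e/ ([-back]) → [ø]
/u/ harmonizes with /e/ ([-back]) → [y]
3 segments change.

3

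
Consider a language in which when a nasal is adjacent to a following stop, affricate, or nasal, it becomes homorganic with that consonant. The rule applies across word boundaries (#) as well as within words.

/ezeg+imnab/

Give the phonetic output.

/m/ before /n/ (alveolar) → [n]

[ezeg+innab]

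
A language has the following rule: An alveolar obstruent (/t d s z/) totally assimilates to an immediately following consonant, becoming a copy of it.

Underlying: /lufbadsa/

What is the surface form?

/d/ before /s/ → [s] (total assimilation)

[lufbassa]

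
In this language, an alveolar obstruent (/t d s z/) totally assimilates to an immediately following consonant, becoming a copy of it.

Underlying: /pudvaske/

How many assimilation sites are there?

2

/d/ before /v/ → [v] (total assimilation)
/s/ before /k/ → [k] (total assimilation)
2 segments change.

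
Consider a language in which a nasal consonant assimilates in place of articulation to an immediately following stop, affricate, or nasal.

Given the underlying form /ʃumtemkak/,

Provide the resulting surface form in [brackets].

[ʃunteŋkak]

/m/ before /t/ (alveolar) → [n]
/m/ before /k/ (velar) → [ŋ]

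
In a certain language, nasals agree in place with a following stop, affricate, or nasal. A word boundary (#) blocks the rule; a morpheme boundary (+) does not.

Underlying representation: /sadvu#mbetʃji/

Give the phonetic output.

no segment meets the rule's conditions; no change.

[sadvu#mbetʃji]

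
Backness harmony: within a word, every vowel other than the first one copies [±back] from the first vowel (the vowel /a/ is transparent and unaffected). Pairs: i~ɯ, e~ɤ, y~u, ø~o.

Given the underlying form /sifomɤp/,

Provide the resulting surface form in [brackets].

[sifømep]

/o/ harmonizes with /i/ ([-back]) → [ø]
/ɤ/ harmonizes with /i/ ([-back]) → [e]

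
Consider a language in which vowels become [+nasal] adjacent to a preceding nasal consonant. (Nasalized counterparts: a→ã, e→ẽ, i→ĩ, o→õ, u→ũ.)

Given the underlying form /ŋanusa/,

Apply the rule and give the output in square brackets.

[ŋãnũsa]

/a/ after nasal /ŋ/ → [ã]
/u/ after nasal /n/ → [ũ]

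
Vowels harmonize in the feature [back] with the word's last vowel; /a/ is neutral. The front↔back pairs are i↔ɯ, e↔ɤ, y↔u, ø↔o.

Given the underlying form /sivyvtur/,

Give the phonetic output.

/i/ harmonizes with /u/ ([+back]) → [ɯ]
/y/ harmonizes with /u/ ([+back]) → [u]

[sɯvuvtur]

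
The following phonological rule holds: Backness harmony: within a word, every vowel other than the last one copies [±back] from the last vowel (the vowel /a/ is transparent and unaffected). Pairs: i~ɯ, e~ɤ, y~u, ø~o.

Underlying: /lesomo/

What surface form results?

/e/ harmonizes with /o/ ([+back]) → [ɤ]

[lɤsomo]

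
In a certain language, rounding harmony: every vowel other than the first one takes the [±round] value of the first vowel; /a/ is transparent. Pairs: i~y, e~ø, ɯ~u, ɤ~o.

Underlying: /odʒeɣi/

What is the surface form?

[odʒøɣy]

/e/ harmonizes with /o/ ([+round]) → [ø]
/i/ harmonizes with /o/ ([+round]) → [y]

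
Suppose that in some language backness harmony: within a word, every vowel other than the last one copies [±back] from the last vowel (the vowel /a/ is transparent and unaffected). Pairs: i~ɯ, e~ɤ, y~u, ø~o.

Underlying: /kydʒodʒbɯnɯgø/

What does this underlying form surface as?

/o/ harmonizes with /ø/ ([-back]) → [ø]
/ɯ/ harmonizes with /ø/ ([-back]) → [i]
/ɯ/ harmonizes with /ø/ ([-back]) → [i]

[kydʒødʒbinigø]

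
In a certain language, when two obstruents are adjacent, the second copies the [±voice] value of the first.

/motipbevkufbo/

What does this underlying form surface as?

/b/ after /p/ (voiceless) → [p]
/k/ after /v/ (voiced) → [g]
/b/ after /f/ (voiceless) → [p]

[motippevgufpo]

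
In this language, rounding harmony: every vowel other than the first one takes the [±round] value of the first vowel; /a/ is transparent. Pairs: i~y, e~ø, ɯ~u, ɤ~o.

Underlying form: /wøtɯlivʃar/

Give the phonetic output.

/ɯ/ harmonizes with /ø/ ([+round]) → [u]
/i/ harmonizes with /ø/ ([+round]) → [y]

[wøtulyvʃar]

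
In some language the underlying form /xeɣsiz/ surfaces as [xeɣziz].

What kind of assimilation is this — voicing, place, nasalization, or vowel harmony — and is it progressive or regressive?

/s/→[z].
Each target copies a feature from the preceding segment, so the direction is progressive.

voicing assimilation, progressive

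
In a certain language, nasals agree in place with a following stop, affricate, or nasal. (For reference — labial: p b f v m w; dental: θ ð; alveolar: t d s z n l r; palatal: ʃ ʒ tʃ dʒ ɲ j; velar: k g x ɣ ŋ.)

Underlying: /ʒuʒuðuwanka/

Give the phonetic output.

/n/ before /k/ (velar) → [ŋ]

[ʒuʒuðuwaŋka]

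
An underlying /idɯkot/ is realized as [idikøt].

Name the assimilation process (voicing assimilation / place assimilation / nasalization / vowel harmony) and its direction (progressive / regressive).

vowel harmony, progressive

/ɯ/→[i] /o/→[ø].
Vowels agree with the first vowel, so the harmony is progressive.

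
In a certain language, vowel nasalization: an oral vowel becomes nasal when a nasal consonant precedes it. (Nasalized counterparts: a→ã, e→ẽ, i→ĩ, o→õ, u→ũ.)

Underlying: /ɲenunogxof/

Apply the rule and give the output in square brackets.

[ɲẽnũnõgxof]

/e/ after nasal /ɲ/ → [ẽ]
/u/ after nasal /n/ → [ũ]
/o/ after nasal /n/ → [õ]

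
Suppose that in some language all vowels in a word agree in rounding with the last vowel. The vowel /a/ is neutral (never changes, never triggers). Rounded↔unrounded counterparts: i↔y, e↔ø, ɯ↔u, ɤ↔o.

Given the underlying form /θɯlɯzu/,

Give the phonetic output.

[θuluzu]

/ɯ/ harmonizes with /u/ ([+round]) → [u]
/ɯ/ harmonizes with /u/ ([+round]) → [u]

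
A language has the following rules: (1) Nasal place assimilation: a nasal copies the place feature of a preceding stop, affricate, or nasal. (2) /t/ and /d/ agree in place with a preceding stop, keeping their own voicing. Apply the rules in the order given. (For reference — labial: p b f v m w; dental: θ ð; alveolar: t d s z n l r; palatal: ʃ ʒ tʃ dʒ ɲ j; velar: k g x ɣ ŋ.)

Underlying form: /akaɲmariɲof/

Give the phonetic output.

[akaɲɲariɲof]

Rule 1: /m/ after /ɲ/ (palatal) → [ɲ]
After rule 1: akaɲɲariɲof
Rule 2: no segment meets the rule's conditions; no change.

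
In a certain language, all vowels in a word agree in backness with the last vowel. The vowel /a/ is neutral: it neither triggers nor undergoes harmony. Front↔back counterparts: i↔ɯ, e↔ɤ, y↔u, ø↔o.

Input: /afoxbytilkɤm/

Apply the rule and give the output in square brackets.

/y/ harmonizes with /ɤ/ ([+back]) → [u]
/i/ harmonizes with /ɤ/ ([+back]) → [ɯ]

[afoxbutɯlkɤm]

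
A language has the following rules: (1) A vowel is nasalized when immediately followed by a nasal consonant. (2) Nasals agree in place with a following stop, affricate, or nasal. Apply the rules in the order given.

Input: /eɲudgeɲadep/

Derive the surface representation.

[ẽɲudgẽɲadep]

Rule 1: /e/ before nasal /ɲ/ → [ẽ]
Rule 1: /e/ before nasal /ɲ/ → [ẽ]
After rule 1: ẽɲudgẽɲadep
Rule 2: no segment meets the rule's conditions; no change.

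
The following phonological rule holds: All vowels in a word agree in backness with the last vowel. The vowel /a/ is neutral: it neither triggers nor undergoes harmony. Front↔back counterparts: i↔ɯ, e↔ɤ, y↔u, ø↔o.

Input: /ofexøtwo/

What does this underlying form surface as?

[ofɤxotwo]

/e/ harmonizes with /o/ ([+back]) → [ɤ]
/ø/ harmonizes with /o/ ([+back]) → [o]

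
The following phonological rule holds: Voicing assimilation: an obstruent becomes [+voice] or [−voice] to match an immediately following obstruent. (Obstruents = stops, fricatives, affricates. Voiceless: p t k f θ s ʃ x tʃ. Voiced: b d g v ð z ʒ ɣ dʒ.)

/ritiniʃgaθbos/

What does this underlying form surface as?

[ritiniʒgaðbos]

/ʃ/ before /g/ (voiced) → [ʒ]
/θ/ before /b/ (voiced) → [ð]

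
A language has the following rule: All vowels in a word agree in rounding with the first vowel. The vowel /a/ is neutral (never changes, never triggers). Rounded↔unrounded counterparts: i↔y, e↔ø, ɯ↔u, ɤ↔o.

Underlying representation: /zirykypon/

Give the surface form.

[zirikipɤn]

/y/ harmonizes with /i/ ([-round]) → [i]
/y/ harmonizes with /i/ ([-round]) → [i]
/o/ harmonizes with /i/ ([-round]) → [ɤ]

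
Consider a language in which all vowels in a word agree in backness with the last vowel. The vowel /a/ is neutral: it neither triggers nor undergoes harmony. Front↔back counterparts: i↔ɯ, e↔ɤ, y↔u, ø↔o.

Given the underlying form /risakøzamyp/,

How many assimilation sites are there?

0

No segment meets the rule's conditions.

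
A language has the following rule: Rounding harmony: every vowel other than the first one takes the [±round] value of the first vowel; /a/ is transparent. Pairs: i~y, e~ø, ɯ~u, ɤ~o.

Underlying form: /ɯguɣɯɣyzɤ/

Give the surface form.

[ɯgɯɣɯɣizɤ]

/u/ harmonizes with /ɯ/ ([-round]) → [ɯ]
/y/ harmonizes with /ɯ/ ([-round]) → [i]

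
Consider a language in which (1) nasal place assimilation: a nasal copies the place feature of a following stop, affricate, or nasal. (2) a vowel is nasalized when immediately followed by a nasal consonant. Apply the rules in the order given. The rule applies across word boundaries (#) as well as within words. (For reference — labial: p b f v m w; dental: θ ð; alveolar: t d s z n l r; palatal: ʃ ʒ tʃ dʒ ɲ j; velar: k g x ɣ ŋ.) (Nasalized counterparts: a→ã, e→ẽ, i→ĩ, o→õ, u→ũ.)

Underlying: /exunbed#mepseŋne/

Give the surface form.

Rule 1: /n/ before /b/ (labial) → [m]
Rule 1: /ŋ/ before /n/ (alveolar) → [n]
After rule 1: exumbed#mepsenne
Rule 2: /u/ before nasal /m/ → [ũ]
Rule 2: /e/ before nasal /n/ → [ẽ]

[exũmbed#mepsẽnne]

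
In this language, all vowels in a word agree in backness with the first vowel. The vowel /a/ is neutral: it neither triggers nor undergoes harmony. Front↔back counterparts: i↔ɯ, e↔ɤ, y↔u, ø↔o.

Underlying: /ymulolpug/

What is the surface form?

[ymylølpyg]

/u/ harmonizes with /y/ ([-back]) → [y]
/o/ harmonizes with /y/ ([-back]) → [ø]
/u/ harmonizes with /y/ ([-back]) → [y]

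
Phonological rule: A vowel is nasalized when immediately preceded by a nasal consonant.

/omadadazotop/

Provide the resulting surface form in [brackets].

[omãdadazotop]

/a/ after nasal /m/ → [ã]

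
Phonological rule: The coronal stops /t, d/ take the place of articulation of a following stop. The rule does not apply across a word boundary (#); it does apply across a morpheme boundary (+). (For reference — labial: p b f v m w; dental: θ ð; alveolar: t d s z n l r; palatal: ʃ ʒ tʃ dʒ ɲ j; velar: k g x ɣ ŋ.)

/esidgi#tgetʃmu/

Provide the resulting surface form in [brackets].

[esiggi#kgetʃmu]

/d/ before /g/ (velar) → [g]
/t/ before /g/ (velar) → [k]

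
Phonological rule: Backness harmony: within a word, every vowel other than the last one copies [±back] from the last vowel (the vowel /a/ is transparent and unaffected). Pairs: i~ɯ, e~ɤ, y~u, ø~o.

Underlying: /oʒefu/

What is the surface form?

[oʒɤfu]

/e/ harmonizes with /u/ ([+back]) → [ɤ]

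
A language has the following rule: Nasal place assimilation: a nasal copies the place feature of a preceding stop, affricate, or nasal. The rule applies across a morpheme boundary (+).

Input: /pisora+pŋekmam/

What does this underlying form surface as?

[pisora+pmekŋam]

/ŋ/ after /p/ (labial) → [m]
/m/ after /k/ (velar) → [ŋ]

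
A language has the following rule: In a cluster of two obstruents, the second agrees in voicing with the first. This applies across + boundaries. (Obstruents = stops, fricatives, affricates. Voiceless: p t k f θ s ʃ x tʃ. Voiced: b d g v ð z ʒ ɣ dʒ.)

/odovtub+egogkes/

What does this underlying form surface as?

[odovdub+egogges]

/t/ after /v/ (voiced) → [d]
/k/ after /g/ (voiced) → [g]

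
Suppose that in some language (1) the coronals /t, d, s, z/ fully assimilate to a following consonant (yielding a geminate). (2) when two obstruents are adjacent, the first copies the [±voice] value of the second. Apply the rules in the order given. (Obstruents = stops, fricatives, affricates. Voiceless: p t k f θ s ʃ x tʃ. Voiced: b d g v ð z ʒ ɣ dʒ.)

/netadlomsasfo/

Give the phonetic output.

Rule 1: /d/ before /l/ → [l] (total assimilation)
Rule 1: /s/ before /f/ → [f] (total assimilation)
After rule 1: netallomsaffo
Rule 2: no segment meets the rule's conditions; no change.

[netallomsaffo]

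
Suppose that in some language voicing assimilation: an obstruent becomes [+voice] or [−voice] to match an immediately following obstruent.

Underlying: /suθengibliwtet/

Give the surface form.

[suθengibliwtet]

no segment meets the rule's conditions; no change.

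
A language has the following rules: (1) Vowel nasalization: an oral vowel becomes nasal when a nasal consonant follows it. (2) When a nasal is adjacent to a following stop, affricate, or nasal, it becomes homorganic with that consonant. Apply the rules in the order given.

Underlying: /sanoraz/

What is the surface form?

Rule 1: /a/ before nasal /n/ → [ã]
After rule 1: sãnoraz
Rule 2: no segment meets the rule's conditions; no change.

[sãnoraz]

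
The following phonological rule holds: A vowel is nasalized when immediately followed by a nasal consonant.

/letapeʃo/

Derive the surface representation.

[letapeʃo]

no segment meets the rule's conditions; no change.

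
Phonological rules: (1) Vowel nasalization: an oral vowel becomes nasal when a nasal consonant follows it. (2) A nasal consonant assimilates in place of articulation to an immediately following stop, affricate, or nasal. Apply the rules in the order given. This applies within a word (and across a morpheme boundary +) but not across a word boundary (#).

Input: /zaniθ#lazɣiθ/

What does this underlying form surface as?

Rule 1: /a/ before nasal /n/ → [ã]
After rule 1: zãniθ#lazɣiθ
Rule 2: no segment meets the rule's conditions; no change.

[zãniθ#lazɣiθ]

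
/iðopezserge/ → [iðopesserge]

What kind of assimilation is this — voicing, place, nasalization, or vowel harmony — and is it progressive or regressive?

/z/→[s].
Each target copies a feature from the following segment, so the direction is regressive.

voicing assimilation, regressive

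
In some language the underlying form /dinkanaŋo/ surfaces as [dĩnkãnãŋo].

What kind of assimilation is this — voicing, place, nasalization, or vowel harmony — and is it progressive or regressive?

/i/→[ĩ] /a/→[ã] /a/→[ã].
Each target copies a feature from the following segment, so the direction is regressive.

nasalization, regressive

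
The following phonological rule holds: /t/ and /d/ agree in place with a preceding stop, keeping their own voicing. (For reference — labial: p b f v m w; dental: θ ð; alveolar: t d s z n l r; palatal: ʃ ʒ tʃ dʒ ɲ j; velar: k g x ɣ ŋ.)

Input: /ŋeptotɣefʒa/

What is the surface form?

/t/ after /p/ (labial) → [p]

[ŋeppotɣefʒa]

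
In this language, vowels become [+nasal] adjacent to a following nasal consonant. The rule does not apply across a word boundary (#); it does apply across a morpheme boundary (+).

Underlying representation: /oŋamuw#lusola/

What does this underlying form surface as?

/o/ before nasal /ŋ/ → [õ]
/a/ before nasal /m/ → [ã]

[õŋãmuw#lusola]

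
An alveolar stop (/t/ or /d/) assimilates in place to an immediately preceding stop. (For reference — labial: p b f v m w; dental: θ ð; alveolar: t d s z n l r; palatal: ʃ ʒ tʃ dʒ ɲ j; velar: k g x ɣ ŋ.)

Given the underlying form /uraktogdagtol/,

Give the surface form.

/t/ after /k/ (velar) → [k]
/d/ after /g/ (velar) → [g]
/t/ after /g/ (velar) → [k]

[urakkoggagkol]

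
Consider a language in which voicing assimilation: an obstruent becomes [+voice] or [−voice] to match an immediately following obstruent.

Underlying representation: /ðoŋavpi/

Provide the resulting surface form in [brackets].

[ðoŋafpi]

/v/ before /p/ (voiceless) → [f]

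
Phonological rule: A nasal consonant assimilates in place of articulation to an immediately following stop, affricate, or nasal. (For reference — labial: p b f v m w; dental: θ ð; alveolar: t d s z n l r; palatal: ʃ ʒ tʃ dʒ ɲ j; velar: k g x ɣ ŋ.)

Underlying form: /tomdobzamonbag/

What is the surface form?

/m/ before /d/ (alveolar) → [n]
/n/ before /b/ (labial) → [m]

[tondobzamombag]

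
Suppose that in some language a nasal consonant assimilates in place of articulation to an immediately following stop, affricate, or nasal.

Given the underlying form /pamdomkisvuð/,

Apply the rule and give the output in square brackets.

[pandoŋkisvuð]

/m/ before /d/ (alveolar) → [n]
/m/ before /k/ (velar) → [ŋ]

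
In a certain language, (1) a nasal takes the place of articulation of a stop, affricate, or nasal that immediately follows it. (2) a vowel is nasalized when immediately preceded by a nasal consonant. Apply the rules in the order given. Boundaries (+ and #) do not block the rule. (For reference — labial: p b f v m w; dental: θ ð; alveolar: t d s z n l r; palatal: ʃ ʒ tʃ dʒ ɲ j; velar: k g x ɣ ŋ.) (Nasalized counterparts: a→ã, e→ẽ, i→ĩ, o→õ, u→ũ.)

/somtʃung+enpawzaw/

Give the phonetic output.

Rule 1: /m/ before /tʃ/ (palatal) → [ɲ]
Rule 1: /n/ before /g/ (velar) → [ŋ]
Rule 1: /n/ before /p/ (labial) → [m]
After rule 1: soɲtʃuŋg+empawzaw
Rule 2: no segment meets the rule's conditions; no change.

[soɲtʃuŋg+empawzaw]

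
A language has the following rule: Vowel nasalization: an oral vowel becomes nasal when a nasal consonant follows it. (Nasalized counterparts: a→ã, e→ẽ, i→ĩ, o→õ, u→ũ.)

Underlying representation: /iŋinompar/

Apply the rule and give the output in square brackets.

[ĩŋĩnõmpar]

/i/ before nasal /ŋ/ → [ĩ]
/i/ before nasal /n/ → [ĩ]
/o/ before nasal /m/ → [õ]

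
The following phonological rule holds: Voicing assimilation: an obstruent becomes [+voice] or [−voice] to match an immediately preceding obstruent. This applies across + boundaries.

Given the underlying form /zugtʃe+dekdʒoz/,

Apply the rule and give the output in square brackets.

[zugdʒe+dektʃoz]

/tʃ/ after /g/ (voiced) → [dʒ]
/dʒ/ after /k/ (voiceless) → [tʃ]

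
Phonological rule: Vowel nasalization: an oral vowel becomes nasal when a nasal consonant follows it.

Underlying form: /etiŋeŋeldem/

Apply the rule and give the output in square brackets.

/i/ before nasal /ŋ/ → [ĩ]
/e/ before nasal /ŋ/ → [ẽ]
/e/ before nasal /m/ → [ẽ]

[etĩŋẽŋeldẽm]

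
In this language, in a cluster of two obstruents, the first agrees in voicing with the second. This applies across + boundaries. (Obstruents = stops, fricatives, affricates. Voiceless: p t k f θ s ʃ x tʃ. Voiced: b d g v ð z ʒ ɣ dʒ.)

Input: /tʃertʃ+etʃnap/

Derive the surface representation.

[tʃertʃ+etʃnap]

no segment meets the rule's conditions; no change.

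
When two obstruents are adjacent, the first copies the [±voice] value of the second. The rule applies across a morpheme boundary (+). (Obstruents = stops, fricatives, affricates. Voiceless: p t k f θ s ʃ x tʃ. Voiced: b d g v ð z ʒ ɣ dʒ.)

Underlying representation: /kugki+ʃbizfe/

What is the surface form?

/g/ before /k/ (voiceless) → [k]
/ʃ/ before /b/ (voiced) → [ʒ]
/z/ before /f/ (voiceless) → [s]

[kukki+ʒbisfe]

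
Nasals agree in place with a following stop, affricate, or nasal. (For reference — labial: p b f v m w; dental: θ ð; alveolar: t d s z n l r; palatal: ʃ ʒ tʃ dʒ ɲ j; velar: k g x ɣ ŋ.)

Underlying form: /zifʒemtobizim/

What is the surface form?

[zifʒentobizim]

/m/ before /t/ (alveolar) → [n]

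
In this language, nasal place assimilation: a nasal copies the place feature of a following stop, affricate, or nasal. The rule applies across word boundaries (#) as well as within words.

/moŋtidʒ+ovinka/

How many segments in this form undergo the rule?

2

/ŋ/ before /t/ (alveolar) → [n]
/n/ before /k/ (velar) → [ŋ]
2 segments change.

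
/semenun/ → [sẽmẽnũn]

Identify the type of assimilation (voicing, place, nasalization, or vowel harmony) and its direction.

nasalization, regressive

/e/→[ẽ] /e/→[ẽ] /u/→[ũ].
Each target copies a feature from the following segment, so the direction is regressive.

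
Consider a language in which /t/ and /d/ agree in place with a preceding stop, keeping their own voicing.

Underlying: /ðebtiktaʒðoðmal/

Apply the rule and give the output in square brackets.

/t/ after /b/ (labial) → [p]
/t/ after /k/ (velar) → [k]

[ðebpikkaʒðoðmal]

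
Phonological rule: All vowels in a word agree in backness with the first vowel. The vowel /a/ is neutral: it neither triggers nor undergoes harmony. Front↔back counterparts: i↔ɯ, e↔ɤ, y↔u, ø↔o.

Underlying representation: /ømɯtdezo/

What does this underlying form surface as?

[ømitdezø]

/ɯ/ harmonizes with /ø/ ([-back]) → [i]
/o/ harmonizes with /ø/ ([-back]) → [ø]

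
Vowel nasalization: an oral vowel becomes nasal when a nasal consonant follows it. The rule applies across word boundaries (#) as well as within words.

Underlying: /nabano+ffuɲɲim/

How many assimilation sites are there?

3

/a/ before nasal /n/ → [ã]
/u/ before nasal /ɲ/ → [ũ]
/i/ before nasal /m/ → [ĩ]
3 segments change.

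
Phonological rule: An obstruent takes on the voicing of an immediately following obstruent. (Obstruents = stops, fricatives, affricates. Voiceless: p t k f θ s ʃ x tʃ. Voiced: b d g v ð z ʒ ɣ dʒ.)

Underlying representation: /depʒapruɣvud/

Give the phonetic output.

/p/ before /ʒ/ (voiced) → [b]

[debʒapruɣvud]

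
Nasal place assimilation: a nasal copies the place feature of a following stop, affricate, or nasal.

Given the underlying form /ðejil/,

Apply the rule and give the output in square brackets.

[ðejil]

no segment meets the rule's conditions; no change.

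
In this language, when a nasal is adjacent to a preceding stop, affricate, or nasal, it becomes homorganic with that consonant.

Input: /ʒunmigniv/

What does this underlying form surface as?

/m/ after /n/ (alveolar) → [n]
/n/ after /g/ (velar) → [ŋ]

[ʒunnigŋiv]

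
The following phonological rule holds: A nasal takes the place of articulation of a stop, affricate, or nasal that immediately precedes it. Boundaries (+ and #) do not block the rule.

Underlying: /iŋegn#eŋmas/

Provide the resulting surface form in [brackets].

/n/ after /g/ (velar) → [ŋ]
/m/ after /ŋ/ (velar) → [ŋ]

[iŋegŋ#eŋŋas]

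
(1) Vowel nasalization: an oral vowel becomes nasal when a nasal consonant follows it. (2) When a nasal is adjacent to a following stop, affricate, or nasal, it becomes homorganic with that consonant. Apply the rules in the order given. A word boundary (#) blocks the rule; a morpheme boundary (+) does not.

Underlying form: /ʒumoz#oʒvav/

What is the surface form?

[ʒũmoz#oʒvav]

Rule 1: /u/ before nasal /m/ → [ũ]
After rule 1: ʒũmoz#oʒvav
Rule 2: no segment meets the rule's conditions; no change.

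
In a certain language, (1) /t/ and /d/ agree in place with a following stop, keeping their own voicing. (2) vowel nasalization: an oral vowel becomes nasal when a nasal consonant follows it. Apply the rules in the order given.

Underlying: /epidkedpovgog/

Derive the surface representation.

Rule 1: /d/ before /k/ (velar) → [g]
Rule 1: /d/ before /p/ (labial) → [b]
After rule 1: epigkebpovgog
Rule 2: no segment meets the rule's conditions; no change.

[epigkebpovgog]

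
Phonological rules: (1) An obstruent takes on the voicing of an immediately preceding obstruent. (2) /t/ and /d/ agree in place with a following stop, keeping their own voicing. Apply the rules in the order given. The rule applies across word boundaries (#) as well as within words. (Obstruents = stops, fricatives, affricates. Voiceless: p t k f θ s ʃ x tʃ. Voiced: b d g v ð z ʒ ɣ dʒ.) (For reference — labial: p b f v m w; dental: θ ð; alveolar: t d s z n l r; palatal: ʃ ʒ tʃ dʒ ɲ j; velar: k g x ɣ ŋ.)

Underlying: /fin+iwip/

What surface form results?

[fin+iwip]

Rule 1: no segment meets the rule's conditions; no change.
After rule 1: fin+iwip
Rule 2: no segment meets the rule's conditions; no change.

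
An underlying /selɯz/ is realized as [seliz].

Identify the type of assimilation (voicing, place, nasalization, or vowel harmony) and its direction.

/ɯ/→[i].
Vowels agree with the first vowel, so the harmony is progressive.

vowel harmony, progressive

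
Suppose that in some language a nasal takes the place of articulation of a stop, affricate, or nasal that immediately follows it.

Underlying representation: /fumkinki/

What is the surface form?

[fuŋkiŋki]

/m/ before /k/ (velar) → [ŋ]
/n/ before /k/ (velar) → [ŋ]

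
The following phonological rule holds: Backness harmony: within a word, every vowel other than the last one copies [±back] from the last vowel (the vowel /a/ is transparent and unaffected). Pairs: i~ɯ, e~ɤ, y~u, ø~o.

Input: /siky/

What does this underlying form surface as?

[siky]

no segment meets the rule's conditions; no change.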